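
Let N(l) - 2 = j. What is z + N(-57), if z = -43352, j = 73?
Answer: -43277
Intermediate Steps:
N(l) = 75 (N(l) = 2 + 73 = 75)
z + N(-57) = -43352 + 75 = -43277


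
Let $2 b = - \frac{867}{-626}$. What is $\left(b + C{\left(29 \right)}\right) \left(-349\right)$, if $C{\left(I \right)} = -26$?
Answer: $\frac{11058065}{1252} \approx 8832.3$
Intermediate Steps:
$b = \frac{867}{1252}$ ($b = \frac{\left(-867\right) \frac{1}{-626}}{2} = \frac{\left(-867\right) \left(- \frac{1}{626}\right)}{2} = \frac{1}{2} \cdot \frac{867}{626} = \frac{867}{1252} \approx 0.69249$)
$\left(b + C{\left(29 \right)}\right) \left(-349\right) = \left(\frac{867}{1252} - 26\right) \left(-349\right) = \left(- \frac{31685}{1252}\right) \left(-349\right) = \frac{11058065}{1252}$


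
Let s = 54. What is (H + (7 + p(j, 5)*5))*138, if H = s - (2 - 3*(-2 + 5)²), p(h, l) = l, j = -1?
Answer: 15318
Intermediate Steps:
H = 79 (H = 54 - (2 - 3*(-2 + 5)²) = 54 - (2 - 3*3²) = 54 - (2 - 3*9) = 54 - (2 - 27) = 54 - 1*(-25) = 54 + 25 = 79)
(H + (7 + p(j, 5)*5))*138 = (79 + (7 + 5*5))*138 = (79 + (7 + 25))*138 = (79 + 32)*138 = 111*138 = 15318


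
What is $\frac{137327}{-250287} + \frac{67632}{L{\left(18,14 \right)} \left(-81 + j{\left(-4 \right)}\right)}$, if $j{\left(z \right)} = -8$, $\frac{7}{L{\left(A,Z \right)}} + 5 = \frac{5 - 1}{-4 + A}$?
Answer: $\frac{558005659625}{1091501607} \approx 511.23$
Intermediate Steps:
$L{\left(A,Z \right)} = \frac{7}{-5 + \frac{4}{-4 + A}}$ ($L{\left(A,Z \right)} = \frac{7}{-5 + \frac{5 - 1}{-4 + A}} = \frac{7}{-5 + \frac{4}{-4 + A}}$)
$\frac{137327}{-250287} + \frac{67632}{L{\left(18,14 \right)} \left(-81 + j{\left(-4 \right)}\right)} = \frac{137327}{-250287} + \frac{67632}{\frac{7 \left(4 - 18\right)}{-24 + 5 \cdot 18} \left(-81 - 8\right)} = 137327 \left(- \frac{1}{250287}\right) + \frac{67632}{\frac{7 \left(4 - 18\right)}{-24 + 90} \left(-89\right)} = - \frac{137327}{250287} + \frac{67632}{7 \cdot \frac{1}{66} \left(-14\right) \left(-89\right)} = - \frac{137327}{250287} + \frac{67632}{\left(- \frac{49}{33}\right) \left(-89\right)} = - \frac{137327}{250287} + \frac{67632}{\frac{4361}{33}} = - \frac{137327}{250287} + 67632 \cdot \frac{33}{4361} = - \frac{137327}{250287} + \frac{2231856}{4361} = \frac{558005659625}{1091501607}$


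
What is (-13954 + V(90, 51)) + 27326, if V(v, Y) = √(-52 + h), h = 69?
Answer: 13372 + √17 ≈ 13376.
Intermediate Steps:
V(v, Y) = √17 (V(v, Y) = √(-52 + 69) = √17)
(-13954 + V(90, 51)) + 27326 = (-13954 + √17) + 27326 = 13372 + √17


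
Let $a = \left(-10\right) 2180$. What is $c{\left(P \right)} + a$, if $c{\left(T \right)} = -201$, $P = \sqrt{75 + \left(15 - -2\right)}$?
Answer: $-22001$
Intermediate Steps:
$P = 2 \sqrt{23}$ ($P = \sqrt{75 + \left(15 + 2\right)} = \sqrt{75 + 17} = \sqrt{92} = 2 \sqrt{23} \approx 9.5917$)
$a = -21800$
$c{\left(P \right)} + a = -201 - 21800 = -22001$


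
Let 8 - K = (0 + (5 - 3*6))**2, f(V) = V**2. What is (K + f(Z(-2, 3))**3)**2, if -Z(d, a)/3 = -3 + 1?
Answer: 2161785025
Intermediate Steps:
Z(d, a) = 6 (Z(d, a) = -3*(-3 + 1) = -3*(-2) = 6)
K = -161 (K = 8 - (0 + (5 - 3*6))**2 = 8 - (0 + (5 - 18))**2 = 8 - (0 - 13)**2 = 8 - 1*(-13)**2 = 8 - 1*169 = 8 - 169 = -161)
(K + f(Z(-2, 3))**3)**2 = (-161 + (6**2)**3)**2 = (-161 + 36**3)**2 = (-161 + 46656)**2 = 46495**2 = 2161785025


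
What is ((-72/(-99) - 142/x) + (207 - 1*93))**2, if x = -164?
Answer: 10871190225/813604 ≈ 13362.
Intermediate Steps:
((-72/(-99) - 142/x) + (207 - 1*93))**2 = ((-72/(-99) - 142/(-164)) + (207 - 1*93))**2 = ((-72*(-1/99) - 142*(-1/164)) + (207 - 93))**2 = ((8/11 + 71/82) + 114)**2 = (1437/902 + 114)**2 = (104265/902)**2 = 10871190225/813604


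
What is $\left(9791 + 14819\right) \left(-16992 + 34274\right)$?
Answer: $425310020$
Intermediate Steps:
$\left(9791 + 14819\right) \left(-16992 + 34274\right) = 24610 \cdot 17282 = 425310020$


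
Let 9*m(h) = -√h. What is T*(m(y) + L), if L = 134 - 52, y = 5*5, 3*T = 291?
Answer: 71101/9 ≈ 7900.1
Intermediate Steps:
T = 97 (T = (⅓)*291 = 97)
y = 25
L = 82
m(h) = -√h/9 (m(h) = (-√h)/9 = -√h/9)
T*(m(y) + L) = 97*(-√25/9 + 82) = 97*(-⅑*5 + 82) = 97*(-5/9 + 82) = 97*(733/9) = 71101/9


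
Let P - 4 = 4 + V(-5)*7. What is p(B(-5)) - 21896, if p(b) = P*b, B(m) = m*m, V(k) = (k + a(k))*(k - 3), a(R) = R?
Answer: -7696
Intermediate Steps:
V(k) = 2*k*(-3 + k) (V(k) = (k + k)*(k - 3) = (2*k)*(-3 + k) = 2*k*(-3 + k))
B(m) = m²
P = 568 (P = 4 + (4 + (2*(-5)*(-3 - 5))*7) = 4 + (4 + (2*(-5)*(-8))*7) = 4 + (4 + 80*7) = 4 + (4 + 560) = 4 + 564 = 568)
p(b) = 568*b
p(B(-5)) - 21896 = 568*(-5)² - 21896 = 568*25 - 21896 = 14200 - 21896 = -7696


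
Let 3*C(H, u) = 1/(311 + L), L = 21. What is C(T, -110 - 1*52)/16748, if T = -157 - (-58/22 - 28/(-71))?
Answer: 1/16681008 ≈ 5.9948e-8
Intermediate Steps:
T = -120866/781 (T = -157 - (-58*1/22 - 28*(-1/71)) = -157 - (-29/11 + 28/71) = -157 - 1*(-1751/781) = -157 + 1751/781 = -120866/781 ≈ -154.76)
C(H, u) = 1/996 (C(H, u) = 1/(3*(311 + 21)) = (⅓)/332 = (⅓)*(1/332) = 1/996)
C(T, -110 - 1*52)/16748 = (1/996)/16748 = (1/996)*(1/16748) = 1/16681008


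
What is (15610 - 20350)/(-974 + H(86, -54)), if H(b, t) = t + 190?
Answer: 2370/419 ≈ 5.6563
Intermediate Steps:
H(b, t) = 190 + t
(15610 - 20350)/(-974 + H(86, -54)) = (15610 - 20350)/(-974 + (190 - 54)) = -4740/(-974 + 136) = -4740/(-838) = -4740*(-1/838) = 2370/419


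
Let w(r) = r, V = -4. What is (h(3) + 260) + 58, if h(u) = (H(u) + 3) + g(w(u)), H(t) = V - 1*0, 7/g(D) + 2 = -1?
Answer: 944/3 ≈ 314.67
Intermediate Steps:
g(D) = -7/3 (g(D) = 7/(-2 - 1) = 7/(-3) = 7*(-⅓) = -7/3)
H(t) = -4 (H(t) = -4 - 1*0 = -4 + 0 = -4)
h(u) = -10/3 (h(u) = (-4 + 3) - 7/3 = -1 - 7/3 = -10/3)
(h(3) + 260) + 58 = (-10/3 + 260) + 58 = 770/3 + 58 = 944/3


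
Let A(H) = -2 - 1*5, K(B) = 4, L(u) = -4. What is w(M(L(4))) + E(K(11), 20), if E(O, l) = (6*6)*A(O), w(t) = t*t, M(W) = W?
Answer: -236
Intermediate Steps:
w(t) = t²
A(H) = -7 (A(H) = -2 - 5 = -7)
E(O, l) = -252 (E(O, l) = (6*6)*(-7) = 36*(-7) = -252)
w(M(L(4))) + E(K(11), 20) = (-4)² - 252 = 16 - 252 = -236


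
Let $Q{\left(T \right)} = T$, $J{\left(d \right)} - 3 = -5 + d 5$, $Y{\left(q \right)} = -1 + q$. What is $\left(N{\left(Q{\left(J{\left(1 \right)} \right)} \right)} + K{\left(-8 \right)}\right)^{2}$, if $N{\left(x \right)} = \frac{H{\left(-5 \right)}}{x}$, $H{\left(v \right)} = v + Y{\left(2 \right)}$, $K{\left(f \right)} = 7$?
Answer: $\frac{289}{9} \approx 32.111$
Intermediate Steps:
$J{\left(d \right)} = -2 + 5 d$ ($J{\left(d \right)} = 3 + \left(-5 + d 5\right) = 3 + \left(-5 + 5 d\right) = -2 + 5 d$)
$H{\left(v \right)} = 1 + v$ ($H{\left(v \right)} = v + \left(-1 + 2\right) = v + 1 = 1 + v$)
$N{\left(x \right)} = - \frac{4}{x}$ ($N{\left(x \right)} = \frac{1 - 5}{x} = - \frac{4}{x}$)
$\left(N{\left(Q{\left(J{\left(1 \right)} \right)} \right)} + K{\left(-8 \right)}\right)^{2} = \left(- \frac{4}{-2 + 5 \cdot 1} + 7\right)^{2} = \left(- \frac{4}{-2 + 5} + 7\right)^{2} = \left(- \frac{4}{3} + 7\right)^{2} = \left(\frac{17}{3}\right)^{2} = \frac{289}{9}$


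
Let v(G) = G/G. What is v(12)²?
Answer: 1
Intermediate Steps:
v(G) = 1
v(12)² = 1² = 1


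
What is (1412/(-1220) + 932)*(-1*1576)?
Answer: -447437432/305 ≈ -1.4670e+6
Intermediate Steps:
(1412/(-1220) + 932)*(-1*1576) = (1412*(-1/1220) + 932)*(-1576) = (-353/305 + 932)*(-1576) = (283907/305)*(-1576) = -447437432/305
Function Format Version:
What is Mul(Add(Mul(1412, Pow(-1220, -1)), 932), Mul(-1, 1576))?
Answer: Rational(-447437432, 305) ≈ -1.4670e+6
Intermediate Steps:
Mul(Add(Mul(1412, Pow(-1220, -1)), 932), Mul(-1, 1576)) = Mul(Add(Mul(1412, Rational(-1, 1220)), 932), -1576) = Mul(Add(Rational(-353, 305), 932), -1576) = Mul(Rational(283907, 305), -1576) = Rational(-447437432, 305)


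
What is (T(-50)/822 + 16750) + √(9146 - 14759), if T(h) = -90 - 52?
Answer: 6884179/411 + I*√5613 ≈ 16750.0 + 74.92*I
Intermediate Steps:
T(h) = -142
(T(-50)/822 + 16750) + √(9146 - 14759) = (-142/822 + 16750) + √(9146 - 14759) = (-142*1/822 + 16750) + √(-5613) = (-71/411 + 16750) + I*√5613 = 6884179/411 + I*√5613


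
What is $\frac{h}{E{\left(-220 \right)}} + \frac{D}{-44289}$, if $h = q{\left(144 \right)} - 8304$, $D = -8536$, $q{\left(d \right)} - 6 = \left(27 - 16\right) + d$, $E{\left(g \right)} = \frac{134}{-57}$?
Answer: $\frac{20557927463}{5934726} \approx 3464.0$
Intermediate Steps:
$E{\left(g \right)} = - \frac{134}{57}$ ($E{\left(g \right)} = 134 \left(- \frac{1}{57}\right) = - \frac{134}{57}$)
$q{\left(d \right)} = 17 + d$ ($q{\left(d \right)} = 6 + \left(\left(27 - 16\right) + d\right) = 6 + \left(11 + d\right) = 17 + d$)
$h = -8143$ ($h = \left(17 + 144\right) - 8304 = 161 - 8304 = -8143$)
$\frac{h}{E{\left(-220 \right)}} + \frac{D}{-44289} = - \frac{8143}{- \frac{134}{57}} - \frac{8536}{-44289} = \left(-8143\right) \left(- \frac{57}{134}\right) - - \frac{8536}{44289} = \frac{464151}{134} + \frac{8536}{44289} = \frac{20557927463}{5934726}$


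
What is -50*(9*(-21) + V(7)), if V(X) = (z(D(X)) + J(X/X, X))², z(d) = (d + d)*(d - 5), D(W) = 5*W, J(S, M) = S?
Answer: -220700600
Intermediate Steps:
z(d) = 2*d*(-5 + d) (z(d) = (2*d)*(-5 + d) = 2*d*(-5 + d))
V(X) = (1 + 10*X*(-5 + 5*X))² (V(X) = (2*(5*X)*(-5 + 5*X) + X/X)² = (10*X*(-5 + 5*X) + 1)² = (1 + 10*X*(-5 + 5*X))²)
-50*(9*(-21) + V(7)) = -50*(9*(-21) + (1 + 50*7*(-1 + 7))²) = -50*(-189 + (1 + 50*7*6)²) = -50*(-189 + (1 + 2100)²) = -50*(-189 + 2101²) = -50*(-189 + 4414201) = -50*4414012 = -220700600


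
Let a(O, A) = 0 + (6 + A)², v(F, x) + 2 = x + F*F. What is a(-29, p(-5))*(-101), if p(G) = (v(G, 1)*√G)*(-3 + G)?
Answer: 18612684 + 232704*I*√5 ≈ 1.8613e+7 + 5.2034e+5*I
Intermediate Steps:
v(F, x) = -2 + x + F² (v(F, x) = -2 + (x + F*F) = -2 + (x + F²) = -2 + x + F²)
p(G) = √G*(-1 + G²)*(-3 + G) (p(G) = ((-2 + 1 + G²)*√G)*(-3 + G) = ((-1 + G²)*√G)*(-3 + G) = (√G*(-1 + G²))*(-3 + G) = √G*(-1 + G²)*(-3 + G))
a(O, A) = (6 + A)²
a(-29, p(-5))*(-101) = (6 + √(-5)*(-1 + (-5)²)*(-3 - 5))²*(-101) = (6 + (I*√5)*(-1 + 25)*(-8))²*(-101) = (6 + (I*√5)*24*(-8))²*(-101) = (6 - 192*I*√5)²*(-101) = -101*(6 - 192*I*√5)²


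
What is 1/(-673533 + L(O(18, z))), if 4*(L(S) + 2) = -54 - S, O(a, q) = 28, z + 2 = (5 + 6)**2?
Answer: -2/1347111 ≈ -1.4847e-6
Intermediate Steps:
z = 119 (z = -2 + (5 + 6)**2 = -2 + 11**2 = -2 + 121 = 119)
L(S) = -31/2 - S/4 (L(S) = -2 + (-54 - S)/4 = -2 + (-27/2 - S/4) = -31/2 - S/4)
1/(-673533 + L(O(18, z))) = 1/(-673533 + (-31/2 - 1/4*28)) = 1/(-673533 + (-31/2 - 7)) = 1/(-673533 - 45/2) = 1/(-1347111/2) = -2/1347111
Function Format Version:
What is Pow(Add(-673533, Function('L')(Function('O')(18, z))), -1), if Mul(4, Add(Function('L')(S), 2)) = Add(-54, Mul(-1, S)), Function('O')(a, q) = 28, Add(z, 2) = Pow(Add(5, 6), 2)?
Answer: Rational(-2, 1347111) ≈ -1.4847e-6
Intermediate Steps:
z = 119 (z = Add(-2, Pow(Add(5, 6), 2)) = Add(-2, Pow(11, 2)) = Add(-2, 121) = 119)
Function('L')(S) = Add(Rational(-31, 2), Mul(Rational(-1, 4), S)) (Function('L')(S) = Add(-2, Mul(Rational(1, 4), Add(-54, Mul(-1, S)))) = Add(-2, Add(Rational(-27, 2), Mul(Rational(-1, 4), S))) = Add(Rational(-31, 2), Mul(Rational(-1, 4), S)))
Pow(Add(-673533, Function('L')(Function('O')(18, z))), -1) = Pow(Add(-673533, Add(Rational(-31, 2), Mul(Rational(-1, 4), 28))), -1) = Pow(Add(-673533, Add(Rational(-31, 2), -7)), -1) = Pow(Add(-673533, Rational(-45, 2)), -1) = Pow(Rational(-1347111, 2), -1) = Rational(-2, 1347111)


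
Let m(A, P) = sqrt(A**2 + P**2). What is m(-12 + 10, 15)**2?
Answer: 229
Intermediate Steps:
m(-12 + 10, 15)**2 = (sqrt((-12 + 10)**2 + 15**2))**2 = (sqrt((-2)**2 + 225))**2 = (sqrt(4 + 225))**2 = (sqrt(229))**2 = 229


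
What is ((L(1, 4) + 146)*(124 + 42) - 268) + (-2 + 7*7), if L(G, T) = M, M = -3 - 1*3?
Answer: 23019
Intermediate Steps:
M = -6 (M = -3 - 3 = -6)
L(G, T) = -6
((L(1, 4) + 146)*(124 + 42) - 268) + (-2 + 7*7) = ((-6 + 146)*(124 + 42) - 268) + (-2 + 7*7) = (140*166 - 268) + (-2 + 49) = (23240 - 268) + 47 = 22972 + 47 = 23019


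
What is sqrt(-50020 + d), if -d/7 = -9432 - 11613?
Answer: sqrt(97295) ≈ 311.92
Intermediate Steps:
d = 147315 (d = -7*(-9432 - 11613) = -7*(-21045) = 147315)
sqrt(-50020 + d) = sqrt(-50020 + 147315) = sqrt(97295)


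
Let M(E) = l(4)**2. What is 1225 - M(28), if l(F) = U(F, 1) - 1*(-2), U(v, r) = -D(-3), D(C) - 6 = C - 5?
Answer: 1209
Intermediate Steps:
D(C) = 1 + C (D(C) = 6 + (C - 5) = 6 + (-5 + C) = 1 + C)
U(v, r) = 2 (U(v, r) = -(1 - 3) = -1*(-2) = 2)
l(F) = 4 (l(F) = 2 - 1*(-2) = 2 + 2 = 4)
M(E) = 16 (M(E) = 4**2 = 16)
1225 - M(28) = 1225 - 1*16 = 1225 - 16 = 1209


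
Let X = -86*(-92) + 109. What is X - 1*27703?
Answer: -19682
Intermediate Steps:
X = 8021 (X = 7912 + 109 = 8021)
X - 1*27703 = 8021 - 1*27703 = 8021 - 27703 = -19682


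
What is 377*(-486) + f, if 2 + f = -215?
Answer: -183439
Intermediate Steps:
f = -217 (f = -2 - 215 = -217)
377*(-486) + f = 377*(-486) - 217 = -183222 - 217 = -183439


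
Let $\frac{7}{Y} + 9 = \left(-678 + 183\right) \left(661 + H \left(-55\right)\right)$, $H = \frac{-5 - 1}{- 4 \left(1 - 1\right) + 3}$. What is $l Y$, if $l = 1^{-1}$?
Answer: $- \frac{1}{54522} \approx -1.8341 \cdot 10^{-5}$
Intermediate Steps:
$H = -2$ ($H = - \frac{6}{\left(-4\right) 0 + 3} = - \frac{6}{0 + 3} = - \frac{6}{3} = \left(-6\right) \frac{1}{3} = -2$)
$l = 1$
$Y = - \frac{1}{54522}$ ($Y = \frac{7}{-9 + \left(-678 + 183\right) \left(661 - -110\right)} = \frac{7}{-9 - 495 \left(661 + 110\right)} = \frac{7}{-9 - 381645} = \frac{7}{-381654} = 7 \left(- \frac{1}{381654}\right) = - \frac{1}{54522} \approx -1.8341 \cdot 10^{-5}$)
$l Y = 1 \left(- \frac{1}{54522}\right) = - \frac{1}{54522}$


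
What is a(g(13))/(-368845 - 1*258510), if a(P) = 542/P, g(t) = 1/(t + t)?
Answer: -14092/627355 ≈ -0.022463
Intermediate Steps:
g(t) = 1/(2*t)
a(g(13))/(-368845 - 1*258510) = (542/(((½)/13)))/(-368845 - 1*258510) = (542/(((½)*(1/13))))/(-368845 - 258510) = (542/(1/26))/(-627355) = (542*26)*(-1/627355) = 14092*(-1/627355) = -14092/627355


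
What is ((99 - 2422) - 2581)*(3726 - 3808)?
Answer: 402128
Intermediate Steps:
((99 - 2422) - 2581)*(3726 - 3808) = (-2323 - 2581)*(-82) = -4904*(-82) = 402128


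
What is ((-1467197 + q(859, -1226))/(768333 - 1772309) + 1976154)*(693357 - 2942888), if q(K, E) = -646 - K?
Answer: -2231548988163682093/501988 ≈ -4.4454e+12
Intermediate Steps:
((-1467197 + q(859, -1226))/(768333 - 1772309) + 1976154)*(693357 - 2942888) = ((-1467197 + (-646 - 1*859))/(768333 - 1772309) + 1976154)*(693357 - 2942888) = ((-1467197 + (-646 - 859))/(-1003976) + 1976154)*(-2249531) = ((-1467197 - 1505)*(-1/1003976) + 1976154)*(-2249531) = (-1468702*(-1/1003976) + 1976154)*(-2249531) = (734351/501988 + 1976154)*(-2249531) = (992006328503/501988)*(-2249531) = -2231548988163682093/501988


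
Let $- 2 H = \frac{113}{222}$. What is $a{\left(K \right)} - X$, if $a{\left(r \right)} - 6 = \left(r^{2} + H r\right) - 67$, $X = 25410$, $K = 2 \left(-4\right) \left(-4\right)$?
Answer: $- \frac{2714521}{111} \approx -24455.0$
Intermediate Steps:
$K = 32$ ($K = \left(-8\right) \left(-4\right) = 32$)
$H = - \frac{113}{444}$ ($H = - \frac{113 \cdot \frac{1}{222}}{2} = \left(- \frac{1}{2}\right) \frac{113}{222} = - \frac{113}{444} \approx -0.2545$)
$a{\left(r \right)} = -61 + r^{2} - \frac{113 r}{444}$ ($a{\left(r \right)} = 6 - \left(67 - r^{2} + \frac{113 r}{444}\right) = -61 + r^{2} - \frac{113 r}{444}$)
$a{\left(K \right)} - X = \left(-61 + 32^{2} - \frac{904}{111}\right) - 25410 = \left(-61 + 1024 - \frac{904}{111}\right) - 25410 = \frac{105989}{111} - 25410 = - \frac{2714521}{111}$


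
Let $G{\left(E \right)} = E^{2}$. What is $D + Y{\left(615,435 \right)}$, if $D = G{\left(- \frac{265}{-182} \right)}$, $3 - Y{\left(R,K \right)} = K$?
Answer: $- \frac{14239343}{33124} \approx -429.88$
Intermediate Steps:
$Y{\left(R,K \right)} = 3 - K$
$D = \frac{70225}{33124}$ ($D = \left(- \frac{265}{-182}\right)^{2} = \left(\left(-265\right) \left(- \frac{1}{182}\right)\right)^{2} = \left(\frac{265}{182}\right)^{2} = \frac{70225}{33124} \approx 2.1201$)
$D + Y{\left(615,435 \right)} = \frac{70225}{33124} + \left(3 - 435\right) = \frac{70225}{33124} - 432 = - \frac{14239343}{33124}$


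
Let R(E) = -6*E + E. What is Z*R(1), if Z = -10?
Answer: 50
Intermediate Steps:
R(E) = -5*E
Z*R(1) = -(-50) = -10*(-5) = 50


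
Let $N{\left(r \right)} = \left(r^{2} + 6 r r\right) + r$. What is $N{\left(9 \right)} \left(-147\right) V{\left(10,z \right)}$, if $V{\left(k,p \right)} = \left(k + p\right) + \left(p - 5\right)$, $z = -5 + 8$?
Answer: $-931392$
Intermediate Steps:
$z = 3$
$V{\left(k,p \right)} = -5 + k + 2 p$ ($V{\left(k,p \right)} = \left(k + p\right) + \left(-5 + p\right) = -5 + k + 2 p$)
$N{\left(r \right)} = r + 7 r^{2}$ ($N{\left(r \right)} = \left(r^{2} + 6 r^{2}\right) + r = 7 r^{2} + r = r + 7 r^{2}$)
$N{\left(9 \right)} \left(-147\right) V{\left(10,z \right)} = 9 \left(1 + 7 \cdot 9\right) \left(-147\right) \left(-5 + 10 + 2 \cdot 3\right) = 9 \left(1 + 63\right) \left(-147\right) \left(-5 + 10 + 6\right) = 9 \cdot 64 \left(-147\right) 11 = 576 \left(-147\right) 11 = \left(-84672\right) 11 = -931392$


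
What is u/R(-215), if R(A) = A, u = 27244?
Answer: -27244/215 ≈ -126.72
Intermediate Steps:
u/R(-215) = 27244/(-215) = 27244*(-1/215) = -27244/215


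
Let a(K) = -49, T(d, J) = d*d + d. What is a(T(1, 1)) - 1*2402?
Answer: -2451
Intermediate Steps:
T(d, J) = d + d² (T(d, J) = d² + d = d + d²)
a(T(1, 1)) - 1*2402 = -49 - 1*2402 = -49 - 2402 = -2451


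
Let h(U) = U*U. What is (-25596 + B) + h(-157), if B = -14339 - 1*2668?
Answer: -17954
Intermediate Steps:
h(U) = U²
B = -17007 (B = -14339 - 2668 = -17007)
(-25596 + B) + h(-157) = (-25596 - 17007) + (-157)² = -42603 + 24649 = -17954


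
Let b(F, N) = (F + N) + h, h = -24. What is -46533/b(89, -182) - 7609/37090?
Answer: 575006239/1446510 ≈ 397.51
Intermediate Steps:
b(F, N) = -24 + F + N (b(F, N) = (F + N) - 24 = -24 + F + N)
-46533/b(89, -182) - 7609/37090 = -46533/(-24 + 89 - 182) - 7609/37090 = -46533/(-117) - 7609*1/37090 = -46533*(-1/117) - 7609/37090 = 15511/39 - 7609/37090 = 575006239/1446510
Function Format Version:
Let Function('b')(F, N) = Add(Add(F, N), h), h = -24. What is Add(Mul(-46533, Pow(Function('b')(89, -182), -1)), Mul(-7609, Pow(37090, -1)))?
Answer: Rational(575006239, 1446510) ≈ 397.51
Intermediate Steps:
Function('b')(F, N) = Add(-24, F, N) (Function('b')(F, N) = Add(Add(F, N), -24) = Add(-24, F, N))
Add(Mul(-46533, Pow(Function('b')(89, -182), -1)), Mul(-7609, Pow(37090, -1))) = Add(Mul(-46533, Pow(Add(-24, 89, -182), -1)), Mul(-7609, Pow(37090, -1))) = Add(Mul(-46533, Pow(-117, -1)), Mul(-7609, Rational(1, 37090))) = Add(Mul(-46533, Rational(-1, 117)), Rational(-7609, 37090)) = Add(Rational(15511, 39), Rational(-7609, 37090)) = Rational(575006239, 1446510)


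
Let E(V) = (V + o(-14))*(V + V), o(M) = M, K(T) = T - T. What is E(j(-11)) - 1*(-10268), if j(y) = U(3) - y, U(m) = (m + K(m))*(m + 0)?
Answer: 10508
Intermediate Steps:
K(T) = 0
U(m) = m² (U(m) = (m + 0)*(m + 0) = m*m = m²)
j(y) = 9 - y (j(y) = 3² - y = 9 - y)
E(V) = 2*V*(-14 + V) (E(V) = (V - 14)*(V + V) = (-14 + V)*(2*V) = 2*V*(-14 + V))
E(j(-11)) - 1*(-10268) = 2*(9 - 1*(-11))*(-14 + (9 - 1*(-11))) - 1*(-10268) = 2*(9 + 11)*(-14 + (9 + 11)) + 10268 = 2*20*(-14 + 20) + 10268 = 2*20*6 + 10268 = 240 + 10268 = 10508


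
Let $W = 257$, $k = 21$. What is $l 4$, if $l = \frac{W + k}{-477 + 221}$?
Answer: $- \frac{139}{32} \approx -4.3438$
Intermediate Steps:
$l = - \frac{139}{128}$ ($l = \frac{257 + 21}{-477 + 221} = \frac{278}{-256} = 278 \left(- \frac{1}{256}\right) = - \frac{139}{128} \approx -1.0859$)
$l 4 = \left(- \frac{139}{128}\right) 4 = - \frac{139}{32}$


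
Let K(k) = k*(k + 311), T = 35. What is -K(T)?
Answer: -12110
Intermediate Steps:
K(k) = k*(311 + k)
-K(T) = -35*(311 + 35) = -35*346 = -1*12110 = -12110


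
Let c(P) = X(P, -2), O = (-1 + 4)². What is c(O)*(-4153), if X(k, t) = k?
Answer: -37377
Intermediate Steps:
O = 9 (O = 3² = 9)
c(P) = P
c(O)*(-4153) = 9*(-4153) = -37377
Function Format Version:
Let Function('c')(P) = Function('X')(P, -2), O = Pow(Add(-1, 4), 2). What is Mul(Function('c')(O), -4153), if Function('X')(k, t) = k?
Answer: -37377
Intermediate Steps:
O = 9 (O = Pow(3, 2) = 9)
Function('c')(P) = P
Mul(Function('c')(O), -4153) = Mul(9, -4153) = -37377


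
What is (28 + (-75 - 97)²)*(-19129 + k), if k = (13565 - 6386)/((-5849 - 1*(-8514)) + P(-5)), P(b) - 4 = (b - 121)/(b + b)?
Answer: -1898467791011/3352 ≈ -5.6637e+8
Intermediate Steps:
P(b) = 4 + (-121 + b)/(2*b) (P(b) = 4 + (b - 121)/(b + b) = 4 + (-121 + b)/((2*b)) = 4 + (-121 + b)*(1/(2*b)) = 4 + (-121 + b)/(2*b))
k = 35895/13408 (k = (13565 - 6386)/((-5849 - 1*(-8514)) + (½)*(-121 + 9*(-5))/(-5)) = 7179/((-5849 + 8514) + (½)*(-⅕)*(-121 - 45)) = 7179/(2665 + (½)*(-⅕)*(-166)) = 7179/(2665 + 83/5) = 7179/(13408/5) = 7179*(5/13408) = 35895/13408 ≈ 2.6771)
(28 + (-75 - 97)²)*(-19129 + k) = (28 + (-75 - 97)²)*(-19129 + 35895/13408) = (28 + (-172)²)*(-256445737/13408) = (28 + 29584)*(-256445737/13408) = 29612*(-256445737/13408) = -1898467791011/3352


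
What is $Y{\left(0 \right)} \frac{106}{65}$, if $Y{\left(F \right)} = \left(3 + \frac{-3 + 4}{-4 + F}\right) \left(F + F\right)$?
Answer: $0$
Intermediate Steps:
$Y{\left(F \right)} = 2 F \left(3 + \frac{1}{-4 + F}\right)$ ($Y{\left(F \right)} = \left(3 + 1 \frac{1}{-4 + F}\right) 2 F = \left(3 + \frac{1}{-4 + F}\right) 2 F = 2 F \left(3 + \frac{1}{-4 + F}\right)$)
$Y{\left(0 \right)} \frac{106}{65} = 2 \cdot 0 \frac{1}{-4 + 0} \left(-11 + 3 \cdot 0\right) \frac{106}{65} = 2 \cdot 0 \frac{1}{-4} \left(-11 + 0\right) 106 \cdot \frac{1}{65} = 2 \cdot 0 \left(- \frac{1}{4}\right) \left(-11\right) \frac{106}{65} = 0 \cdot \frac{106}{65} = 0$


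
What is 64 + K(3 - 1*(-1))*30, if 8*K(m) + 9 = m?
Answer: 181/4 ≈ 45.250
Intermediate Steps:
K(m) = -9/8 + m/8
64 + K(3 - 1*(-1))*30 = 64 + (-9/8 + (3 - 1*(-1))/8)*30 = 64 + (-9/8 + (3 + 1)/8)*30 = 64 + (-9/8 + (⅛)*4)*30 = 64 + (-9/8 + ½)*30 = 64 - 5/8*30 = 64 - 75/4 = 181/4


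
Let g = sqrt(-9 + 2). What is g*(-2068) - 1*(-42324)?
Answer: 42324 - 2068*I*sqrt(7) ≈ 42324.0 - 5471.4*I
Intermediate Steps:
g = I*sqrt(7) (g = sqrt(-7) = I*sqrt(7) ≈ 2.6458*I)
g*(-2068) - 1*(-42324) = (I*sqrt(7))*(-2068) - 1*(-42324) = -2068*I*sqrt(7) + 42324 = 42324 - 2068*I*sqrt(7)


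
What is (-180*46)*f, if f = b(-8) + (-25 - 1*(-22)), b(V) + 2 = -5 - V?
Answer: 16560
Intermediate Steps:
b(V) = -7 - V (b(V) = -2 + (-5 - V) = -7 - V)
f = -2 (f = (-7 - 1*(-8)) + (-25 - 1*(-22)) = (-7 + 8) + (-25 + 22) = 1 - 3 = -2)
(-180*46)*f = -180*46*(-2) = -8280*(-2) = 16560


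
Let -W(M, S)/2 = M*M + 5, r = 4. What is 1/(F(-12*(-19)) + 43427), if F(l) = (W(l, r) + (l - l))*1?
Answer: -1/60551 ≈ -1.6515e-5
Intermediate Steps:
W(M, S) = -10 - 2*M**2 (W(M, S) = -2*(M*M + 5) = -2*(M**2 + 5) = -2*(5 + M**2) = -10 - 2*M**2)
F(l) = -10 - 2*l**2 (F(l) = ((-10 - 2*l**2) + (l - l))*1 = ((-10 - 2*l**2) + 0)*1 = (-10 - 2*l**2)*1 = -10 - 2*l**2)
1/(F(-12*(-19)) + 43427) = 1/((-10 - 2*(-12*(-19))**2) + 43427) = 1/((-10 - 2*228**2) + 43427) = 1/((-10 - 2*51984) + 43427) = 1/((-10 - 103968) + 43427) = 1/(-103978 + 43427) = 1/(-60551) = -1/60551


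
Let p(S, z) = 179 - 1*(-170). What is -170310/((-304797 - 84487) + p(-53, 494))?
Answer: 11354/25929 ≈ 0.43789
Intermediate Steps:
p(S, z) = 349 (p(S, z) = 179 + 170 = 349)
-170310/((-304797 - 84487) + p(-53, 494)) = -170310/((-304797 - 84487) + 349) = -170310/(-389284 + 349) = -170310/(-388935) = -170310*(-1/388935) = 11354/25929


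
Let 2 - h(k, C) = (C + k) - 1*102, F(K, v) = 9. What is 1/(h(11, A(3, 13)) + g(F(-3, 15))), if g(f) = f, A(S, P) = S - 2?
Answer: 1/101 ≈ 0.0099010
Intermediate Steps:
A(S, P) = -2 + S
h(k, C) = 104 - C - k (h(k, C) = 2 - ((C + k) - 1*102) = 2 - ((C + k) - 102) = 2 - (-102 + C + k) = 2 + (102 - C - k) = 104 - C - k)
1/(h(11, A(3, 13)) + g(F(-3, 15))) = 1/((104 - (-2 + 3) - 1*11) + 9) = 1/((104 - 1*1 - 11) + 9) = 1/((104 - 1 - 11) + 9) = 1/(92 + 9) = 1/101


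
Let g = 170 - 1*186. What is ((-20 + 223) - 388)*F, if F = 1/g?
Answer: 185/16 ≈ 11.563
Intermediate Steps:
g = -16 (g = 170 - 186 = -16)
F = -1/16 (F = 1/(-16) = -1/16 ≈ -0.062500)
((-20 + 223) - 388)*F = ((-20 + 223) - 388)*(-1/16) = (203 - 388)*(-1/16) = -185*(-1/16) = 185/16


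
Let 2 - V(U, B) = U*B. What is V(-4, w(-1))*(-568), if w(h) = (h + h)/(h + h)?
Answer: -3408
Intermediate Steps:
w(h) = 1 (w(h) = (2*h)/((2*h)) = (2*h)*(1/(2*h)) = 1)
V(U, B) = 2 - B*U (V(U, B) = 2 - U*B = 2 - B*U)
V(-4, w(-1))*(-568) = (2 - 1*1*(-4))*(-568) = (2 + 4)*(-568) = 6*(-568) = -3408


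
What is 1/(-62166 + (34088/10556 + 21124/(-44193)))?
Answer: -116625327/7249809211772 ≈ -1.6087e-5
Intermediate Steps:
1/(-62166 + (34088/10556 + 21124/(-44193))) = 1/(-62166 + (34088*(1/10556) + 21124*(-1/44193))) = 1/(-62166 + (8522/2639 - 21124/44193)) = 1/(-62166 + 320866510/116625327) = 1/(-7249809211772/116625327) = -116625327/7249809211772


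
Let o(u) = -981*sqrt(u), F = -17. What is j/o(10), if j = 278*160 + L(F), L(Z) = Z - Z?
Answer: -4448*sqrt(10)/981 ≈ -14.338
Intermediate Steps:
L(Z) = 0
j = 44480 (j = 278*160 + 0 = 44480 + 0 = 44480)
j/o(10) = 44480/((-981*sqrt(10))) = 44480*(-sqrt(10)/9810) = -4448*sqrt(10)/981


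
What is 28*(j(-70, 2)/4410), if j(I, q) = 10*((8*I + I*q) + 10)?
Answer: -920/21 ≈ -43.810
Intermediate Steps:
j(I, q) = 100 + 80*I + 10*I*q (j(I, q) = 10*(10 + 8*I + I*q) = 100 + 80*I + 10*I*q)
28*(j(-70, 2)/4410) = 28*((100 + 80*(-70) + 10*(-70)*2)/4410) = 28*((100 - 5600 - 1400)*(1/4410)) = 28*(-6900*1/4410) = 28*(-230/147) = -920/21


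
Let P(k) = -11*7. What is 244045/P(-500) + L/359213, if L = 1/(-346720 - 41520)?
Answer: -34034724387760477/10738485844240 ≈ -3169.4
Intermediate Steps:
L = -1/388240 (L = 1/(-388240) = -1/388240 ≈ -2.5757e-6)
P(k) = -77
244045/P(-500) + L/359213 = 244045/(-77) - 1/388240/359213 = 244045*(-1/77) - 1/388240*1/359213 = -244045/77 - 1/139460855120 = -34034724387760477/10738485844240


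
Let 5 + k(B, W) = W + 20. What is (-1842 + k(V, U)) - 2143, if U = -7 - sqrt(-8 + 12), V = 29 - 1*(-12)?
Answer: -3979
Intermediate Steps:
V = 41 (V = 29 + 12 = 41)
U = -9 (U = -7 - sqrt(4) = -7 - 1*2 = -7 - 2 = -9)
k(B, W) = 15 + W (k(B, W) = -5 + (W + 20) = -5 + (20 + W) = 15 + W)
(-1842 + k(V, U)) - 2143 = (-1842 + (15 - 9)) - 2143 = (-1842 + 6) - 2143 = -1836 - 2143 = -3979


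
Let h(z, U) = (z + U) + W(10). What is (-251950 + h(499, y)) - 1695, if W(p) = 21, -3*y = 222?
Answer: -253199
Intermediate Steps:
y = -74 (y = -⅓*222 = -74)
h(z, U) = 21 + U + z (h(z, U) = (z + U) + 21 = (U + z) + 21 = 21 + U + z)
(-251950 + h(499, y)) - 1695 = (-251950 + (21 - 74 + 499)) - 1695 = (-251950 + 446) - 1695 = -251504 - 1695 = -253199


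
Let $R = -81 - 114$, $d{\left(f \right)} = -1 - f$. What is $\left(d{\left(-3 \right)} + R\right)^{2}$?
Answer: $37249$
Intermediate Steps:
$R = -195$
$\left(d{\left(-3 \right)} + R\right)^{2} = \left(\left(-1 - -3\right) - 195\right)^{2} = \left(\left(-1 + 3\right) - 195\right)^{2} = \left(2 - 195\right)^{2} = \left(-193\right)^{2} = 37249$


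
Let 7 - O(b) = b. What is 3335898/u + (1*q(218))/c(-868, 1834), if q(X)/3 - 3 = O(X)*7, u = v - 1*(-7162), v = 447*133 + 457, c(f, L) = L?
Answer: 1455363348/30751595 ≈ 47.326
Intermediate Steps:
O(b) = 7 - b
v = 59908 (v = 59451 + 457 = 59908)
u = 67070 (u = 59908 - 1*(-7162) = 59908 + 7162 = 67070)
q(X) = 156 - 21*X (q(X) = 9 + 3*((7 - X)*7) = 9 + 3*(49 - 7*X) = 9 + (147 - 21*X) = 156 - 21*X)
3335898/u + (1*q(218))/c(-868, 1834) = 3335898/67070 + (1*(156 - 21*218))/1834 = 3335898*(1/67070) + (1*(156 - 4578))*(1/1834) = 1667949/33535 + (1*(-4422))*(1/1834) = 1667949/33535 - 4422*1/1834 = 1667949/33535 - 2211/917 = 1455363348/30751595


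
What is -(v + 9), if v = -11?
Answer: 2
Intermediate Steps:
-(v + 9) = -(-11 + 9) = -1*(-2) = 2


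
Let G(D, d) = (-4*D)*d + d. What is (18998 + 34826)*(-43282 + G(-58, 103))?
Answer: -1037888192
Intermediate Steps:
G(D, d) = d - 4*D*d (G(D, d) = -4*D*d + d = d - 4*D*d)
(18998 + 34826)*(-43282 + G(-58, 103)) = (18998 + 34826)*(-43282 + 103*(1 - 4*(-58))) = 53824*(-43282 + 103*(1 + 232)) = 53824*(-43282 + 103*233) = 53824*(-43282 + 23999) = 53824*(-19283) = -1037888192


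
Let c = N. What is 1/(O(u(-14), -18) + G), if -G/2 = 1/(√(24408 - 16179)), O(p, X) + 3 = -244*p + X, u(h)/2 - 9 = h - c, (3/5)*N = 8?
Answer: 220347933/1966752200635 + 6*√8229/1966752200635 ≈ 0.00011204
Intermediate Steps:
N = 40/3 (N = (5/3)*8 = 40/3 ≈ 13.333)
c = 40/3 ≈ 13.333
u(h) = -26/3 + 2*h (u(h) = 18 + 2*(h - 1*40/3) = 18 + 2*(h - 40/3) = 18 + 2*(-40/3 + h) = 18 + (-80/3 + 2*h) = -26/3 + 2*h)
O(p, X) = -3 + X - 244*p (O(p, X) = -3 + (-244*p + X) = -3 + (X - 244*p) = -3 + X - 244*p)
G = -2*√8229/8229 (G = -2/√(24408 - 16179) = -2*√8229/8229 ≈ -0.022047)
1/(O(u(-14), -18) + G) = 1/((-3 - 18 - 244*(-26/3 + 2*(-14))) - 2*√8229/8229) = 1/((-3 - 18 - 244*(-26/3 - 28)) - 2*√8229/8229) = 1/((-3 - 18 - 244*(-110/3)) - 2*√8229/8229) = 1/((-3 - 18 + 26840/3) - 2*√8229/8229) = 1/(26777/3 - 2*√8229/8229)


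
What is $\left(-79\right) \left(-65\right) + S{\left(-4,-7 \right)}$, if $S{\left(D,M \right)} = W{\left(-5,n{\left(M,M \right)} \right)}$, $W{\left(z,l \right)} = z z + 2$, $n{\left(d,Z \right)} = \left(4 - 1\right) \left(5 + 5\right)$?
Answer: $5162$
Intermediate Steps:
$n{\left(d,Z \right)} = 30$ ($n{\left(d,Z \right)} = 3 \cdot 10 = 30$)
$W{\left(z,l \right)} = 2 + z^{2}$ ($W{\left(z,l \right)} = z^{2} + 2 = 2 + z^{2}$)
$S{\left(D,M \right)} = 27$ ($S{\left(D,M \right)} = 2 + \left(-5\right)^{2} = 2 + 25 = 27$)
$\left(-79\right) \left(-65\right) + S{\left(-4,-7 \right)} = \left(-79\right) \left(-65\right) + 27 = 5135 + 27 = 5162$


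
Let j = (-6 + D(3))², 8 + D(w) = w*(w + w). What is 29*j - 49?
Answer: 415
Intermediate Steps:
D(w) = -8 + 2*w² (D(w) = -8 + w*(w + w) = -8 + w*(2*w) = -8 + 2*w²)
j = 16 (j = (-6 + (-8 + 2*3²))² = (-6 + (-8 + 2*9))² = (-6 + (-8 + 18))² = (-6 + 10)² = 4² = 16)
29*j - 49 = 29*16 - 49 = 464 - 49 = 415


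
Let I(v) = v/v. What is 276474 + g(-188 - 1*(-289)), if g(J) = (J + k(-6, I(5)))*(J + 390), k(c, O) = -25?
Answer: 313790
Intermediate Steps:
I(v) = 1
g(J) = (-25 + J)*(390 + J) (g(J) = (J - 25)*(J + 390) = (-25 + J)*(390 + J))
276474 + g(-188 - 1*(-289)) = 276474 + (-9750 + (-188 - 1*(-289))² + 365*(-188 - 1*(-289))) = 276474 + (-9750 + (-188 + 289)² + 365*(-188 + 289)) = 276474 + (-9750 + 101² + 365*101) = 276474 + (-9750 + 10201 + 36865) = 276474 + 37316 = 313790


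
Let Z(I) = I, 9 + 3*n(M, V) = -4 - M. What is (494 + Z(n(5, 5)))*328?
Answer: 160064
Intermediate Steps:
n(M, V) = -13/3 - M/3 (n(M, V) = -3 + (-4 - M)/3 = -3 + (-4/3 - M/3) = -13/3 - M/3)
(494 + Z(n(5, 5)))*328 = (494 + (-13/3 - ⅓*5))*328 = (494 + (-13/3 - 5/3))*328 = (494 - 6)*328 = 488*328 = 160064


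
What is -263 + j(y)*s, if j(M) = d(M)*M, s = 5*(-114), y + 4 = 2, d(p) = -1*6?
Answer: -7103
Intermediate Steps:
d(p) = -6
y = -2 (y = -4 + 2 = -2)
s = -570
j(M) = -6*M
-263 + j(y)*s = -263 - 6*(-2)*(-570) = -263 + 12*(-570) = -263 - 6840 = -7103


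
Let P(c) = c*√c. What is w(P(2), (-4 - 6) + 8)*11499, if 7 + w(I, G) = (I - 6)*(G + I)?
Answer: 149487 - 183984*√2 ≈ -1.1071e+5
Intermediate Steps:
P(c) = c^(3/2)
w(I, G) = -7 + (-6 + I)*(G + I) (w(I, G) = -7 + (I - 6)*(G + I) = -7 + (-6 + I)*(G + I))
w(P(2), (-4 - 6) + 8)*11499 = (-7 + (2^(3/2))² - 6*((-4 - 6) + 8) - 12*√2 + ((-4 - 6) + 8)*2^(3/2))*11499 = (-7 + (2*√2)² - 6*(-10 + 8) - 12*√2 + (-10 + 8)*(2*√2))*11499 = (-7 + 8 - 6*(-2) - 12*√2 - 4*√2)*11499 = (-7 + 8 + 12 - 12*√2 - 4*√2)*11499 = (13 - 16*√2)*11499 = 149487 - 183984*√2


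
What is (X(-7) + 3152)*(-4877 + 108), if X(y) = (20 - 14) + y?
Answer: -15027119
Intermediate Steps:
X(y) = 6 + y
(X(-7) + 3152)*(-4877 + 108) = ((6 - 7) + 3152)*(-4877 + 108) = (-1 + 3152)*(-4769) = 3151*(-4769) = -15027119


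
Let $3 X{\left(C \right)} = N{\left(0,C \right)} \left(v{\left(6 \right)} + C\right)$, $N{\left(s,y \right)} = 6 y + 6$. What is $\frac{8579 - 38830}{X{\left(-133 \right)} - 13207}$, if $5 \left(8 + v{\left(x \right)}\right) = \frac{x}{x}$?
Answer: $- \frac{895}{709} \approx -1.2623$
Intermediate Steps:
$N{\left(s,y \right)} = 6 + 6 y$
$v{\left(x \right)} = - \frac{39}{5}$ ($v{\left(x \right)} = -8 + \frac{x \frac{1}{x}}{5} = -8 + \frac{1}{5} \cdot 1 = -8 + \frac{1}{5} = - \frac{39}{5}$)
$X{\left(C \right)} = \frac{\left(6 + 6 C\right) \left(- \frac{39}{5} + C\right)}{3}$
$\frac{8579 - 38830}{X{\left(-133 \right)} - 13207} = \frac{8579 - 38830}{\frac{2 \left(1 - 133\right) \left(-39 + 5 \left(-133\right)\right)}{5} - 13207} = - \frac{30251}{\frac{2}{5} \left(-132\right) \left(-39 - 665\right) - 13207} = - \frac{30251}{\frac{2}{5} \left(-132\right) \left(-704\right) - 13207} = - \frac{30251}{\frac{185856}{5} - 13207} = - \frac{30251}{\frac{119821}{5}} = \left(-30251\right) \frac{5}{119821} = - \frac{895}{709}$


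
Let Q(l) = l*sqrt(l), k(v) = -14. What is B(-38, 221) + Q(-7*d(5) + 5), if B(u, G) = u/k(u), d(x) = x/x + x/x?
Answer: 19/7 - 27*I ≈ 2.7143 - 27.0*I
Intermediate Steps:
d(x) = 2 (d(x) = 1 + 1 = 2)
B(u, G) = -u/14 (B(u, G) = u/(-14) = u*(-1/14) = -u/14)
Q(l) = l**(3/2)
B(-38, 221) + Q(-7*d(5) + 5) = -1/14*(-38) + (-7*2 + 5)**(3/2) = 19/7 + (-14 + 5)**(3/2) = 19/7 + (-9)**(3/2) = 19/7 - 27*I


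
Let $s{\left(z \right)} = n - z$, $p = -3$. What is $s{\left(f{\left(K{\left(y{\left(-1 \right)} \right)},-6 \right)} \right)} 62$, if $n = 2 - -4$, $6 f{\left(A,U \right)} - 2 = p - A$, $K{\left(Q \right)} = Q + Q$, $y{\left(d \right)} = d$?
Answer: $\frac{1085}{3} \approx 361.67$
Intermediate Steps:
$K{\left(Q \right)} = 2 Q$
$f{\left(A,U \right)} = - \frac{1}{6} - \frac{A}{6}$ ($f{\left(A,U \right)} = \frac{1}{3} + \frac{-3 - A}{6} = \frac{1}{3} - \left(\frac{1}{2} + \frac{A}{6}\right) = - \frac{1}{6} - \frac{A}{6}$)
$n = 6$ ($n = 2 + 4 = 6$)
$s{\left(z \right)} = 6 - z$
$s{\left(f{\left(K{\left(y{\left(-1 \right)} \right)},-6 \right)} \right)} 62 = \left(6 - \left(- \frac{1}{6} - \frac{2 \left(-1\right)}{6}\right)\right) 62 = \left(6 - \left(- \frac{1}{6} - - \frac{1}{3}\right)\right) 62 = \left(6 - \left(- \frac{1}{6} + \frac{1}{3}\right)\right) 62 = \left(6 - \frac{1}{6}\right) 62 = \frac{35}{6} \cdot 62 = \frac{1085}{3}$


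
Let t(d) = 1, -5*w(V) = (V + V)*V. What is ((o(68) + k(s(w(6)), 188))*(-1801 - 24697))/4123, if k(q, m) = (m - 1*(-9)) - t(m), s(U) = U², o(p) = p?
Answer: -6995472/4123 ≈ -1696.7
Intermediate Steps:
w(V) = -2*V²/5 (w(V) = -(V + V)*V/5 = -2*V*V/5 = -2*V²/5)
k(q, m) = 8 + m (k(q, m) = (m - 1*(-9)) - 1*1 = (m + 9) - 1 = (9 + m) - 1 = 8 + m)
((o(68) + k(s(w(6)), 188))*(-1801 - 24697))/4123 = ((68 + (8 + 188))*(-1801 - 24697))/4123 = ((68 + 196)*(-26498))*(1/4123) = (264*(-26498))*(1/4123) = -6995472*1/4123 = -6995472/4123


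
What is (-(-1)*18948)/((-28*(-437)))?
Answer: 4737/3059 ≈ 1.5485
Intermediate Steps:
(-(-1)*18948)/((-28*(-437))) = -1*(-18948)/12236 = 18948*(1/12236) = 4737/3059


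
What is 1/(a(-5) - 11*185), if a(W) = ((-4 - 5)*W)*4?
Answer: -1/1855 ≈ -0.00053908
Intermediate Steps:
a(W) = -36*W (a(W) = -9*W*4 = -36*W)
1/(a(-5) - 11*185) = 1/(-36*(-5) - 11*185) = 1/(180 - 2035) = 1/(-1855) = -1/1855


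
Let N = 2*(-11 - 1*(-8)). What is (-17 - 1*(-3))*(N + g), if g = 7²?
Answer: -602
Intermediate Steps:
N = -6 (N = 2*(-11 + 8) = 2*(-3) = -6)
g = 49
(-17 - 1*(-3))*(N + g) = (-17 - 1*(-3))*(-6 + 49) = (-17 + 3)*43 = -14*43 = -602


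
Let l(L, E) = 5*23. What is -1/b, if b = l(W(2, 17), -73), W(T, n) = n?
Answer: -1/115 ≈ -0.0086956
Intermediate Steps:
l(L, E) = 115
b = 115
-1/b = -1/115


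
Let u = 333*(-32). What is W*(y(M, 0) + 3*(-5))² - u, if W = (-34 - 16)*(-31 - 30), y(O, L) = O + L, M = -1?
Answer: 791456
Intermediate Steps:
u = -10656
y(O, L) = L + O
W = 3050 (W = -50*(-61) = 3050)
W*(y(M, 0) + 3*(-5))² - u = 3050*((0 - 1) + 3*(-5))² - 1*(-10656) = 3050*(-1 - 15)² + 10656 = 3050*(-16)² + 10656 = 3050*256 + 10656 = 780800 + 10656 = 791456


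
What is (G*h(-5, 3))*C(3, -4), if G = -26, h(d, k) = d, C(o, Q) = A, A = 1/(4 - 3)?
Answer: 130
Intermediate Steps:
A = 1 (A = 1/1 = 1)
C(o, Q) = 1
(G*h(-5, 3))*C(3, -4) = -26*(-5)*1 = 130*1 = 130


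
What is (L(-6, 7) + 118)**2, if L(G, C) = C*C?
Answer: 27889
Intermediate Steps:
L(G, C) = C**2
(L(-6, 7) + 118)**2 = (7**2 + 118)**2 = (49 + 118)**2 = 167**2 = 27889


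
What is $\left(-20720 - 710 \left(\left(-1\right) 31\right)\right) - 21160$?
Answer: $-19870$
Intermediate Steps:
$\left(-20720 - 710 \left(\left(-1\right) 31\right)\right) - 21160 = \left(-20720 - -22010\right) - 21160 = \left(-20720 + 22010\right) - 21160 = 1290 - 21160 = -19870$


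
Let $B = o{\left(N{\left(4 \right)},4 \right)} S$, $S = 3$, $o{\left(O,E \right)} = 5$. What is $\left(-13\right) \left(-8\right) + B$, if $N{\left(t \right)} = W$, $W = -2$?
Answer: $119$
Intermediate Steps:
$N{\left(t \right)} = -2$
$B = 15$ ($B = 5 \cdot 3 = 15$)
$\left(-13\right) \left(-8\right) + B = \left(-13\right) \left(-8\right) + 15 = 104 + 15 = 119$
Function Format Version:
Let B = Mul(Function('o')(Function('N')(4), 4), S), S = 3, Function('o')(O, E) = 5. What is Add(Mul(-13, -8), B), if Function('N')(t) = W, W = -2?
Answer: 119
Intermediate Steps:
Function('N')(t) = -2
B = 15 (B = Mul(5, 3) = 15)
Add(Mul(-13, -8), B) = Add(Mul(-13, -8), 15) = Add(104, 15) = 119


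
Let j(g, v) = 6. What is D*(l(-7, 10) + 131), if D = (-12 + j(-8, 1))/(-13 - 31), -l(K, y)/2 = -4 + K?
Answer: 459/22 ≈ 20.864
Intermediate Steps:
l(K, y) = 8 - 2*K (l(K, y) = -2*(-4 + K) = 8 - 2*K)
D = 3/22 (D = (-12 + 6)/(-13 - 31) = -6/(-44) = -6*(-1/44) = 3/22 ≈ 0.13636)
D*(l(-7, 10) + 131) = 3*((8 - 2*(-7)) + 131)/22 = 3*((8 + 14) + 131)/22 = 3*(22 + 131)/22 = (3/22)*153 = 459/22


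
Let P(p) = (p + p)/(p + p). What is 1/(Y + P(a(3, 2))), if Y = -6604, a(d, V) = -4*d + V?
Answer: -1/6603 ≈ -0.00015145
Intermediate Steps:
a(d, V) = V - 4*d
P(p) = 1 (P(p) = (2*p)/((2*p)) = (2*p)*(1/(2*p)) = 1)
1/(Y + P(a(3, 2))) = 1/(-6604 + 1) = 1/(-6603) = -1/6603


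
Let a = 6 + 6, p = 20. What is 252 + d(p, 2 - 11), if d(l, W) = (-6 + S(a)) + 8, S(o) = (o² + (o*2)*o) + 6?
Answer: 692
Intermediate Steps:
a = 12
S(o) = 6 + 3*o² (S(o) = (o² + (2*o)*o) + 6 = (o² + 2*o²) + 6 = 3*o² + 6 = 6 + 3*o²)
d(l, W) = 440 (d(l, W) = (-6 + (6 + 3*12²)) + 8 = (-6 + (6 + 3*144)) + 8 = (-6 + (6 + 432)) + 8 = (-6 + 438) + 8 = 432 + 8 = 440)
252 + d(p, 2 - 11) = 252 + 440 = 692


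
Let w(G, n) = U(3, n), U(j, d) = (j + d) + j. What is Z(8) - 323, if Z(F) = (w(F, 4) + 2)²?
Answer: -179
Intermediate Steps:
U(j, d) = d + 2*j (U(j, d) = (d + j) + j = d + 2*j)
w(G, n) = 6 + n (w(G, n) = n + 2*3 = n + 6 = 6 + n)
Z(F) = 144 (Z(F) = ((6 + 4) + 2)² = (10 + 2)² = 12² = 144)
Z(8) - 323 = 144 - 323 = -179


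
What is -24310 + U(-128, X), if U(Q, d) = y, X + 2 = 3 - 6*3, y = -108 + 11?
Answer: -24407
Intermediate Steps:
y = -97
X = -17 (X = -2 + (3 - 6*3) = -2 + (3 - 18) = -2 - 15 = -17)
U(Q, d) = -97
-24310 + U(-128, X) = -24310 - 97 = -24407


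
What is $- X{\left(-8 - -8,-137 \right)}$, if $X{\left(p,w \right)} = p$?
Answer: $0$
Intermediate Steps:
$- X{\left(-8 - -8,-137 \right)} = - (-8 - -8) = - (-8 + 8) = \left(-1\right) 0 = 0$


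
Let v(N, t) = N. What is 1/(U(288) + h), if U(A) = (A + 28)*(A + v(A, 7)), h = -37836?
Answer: 1/144180 ≈ 6.9358e-6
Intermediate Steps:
U(A) = 2*A*(28 + A) (U(A) = (A + 28)*(A + A) = (28 + A)*(2*A) = 2*A*(28 + A))
1/(U(288) + h) = 1/(2*288*(28 + 288) - 37836) = 1/(2*288*316 - 37836) = 1/(182016 - 37836) = 1/144180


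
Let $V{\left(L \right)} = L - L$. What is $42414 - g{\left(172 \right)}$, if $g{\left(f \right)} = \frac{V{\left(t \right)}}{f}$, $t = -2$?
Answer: $42414$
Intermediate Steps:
$V{\left(L \right)} = 0$
$g{\left(f \right)} = 0$ ($g{\left(f \right)} = \frac{0}{f} = 0$)
$42414 - g{\left(172 \right)} = 42414 - 0 = 42414 + 0 = 42414$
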